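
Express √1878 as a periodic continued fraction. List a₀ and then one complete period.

a₀ = ⌊√1878⌋ = 43.

[43; 2, 1, 42, 1, 2, 86]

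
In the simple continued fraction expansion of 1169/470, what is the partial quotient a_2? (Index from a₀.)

19

1169 = 2·470 + 229   →  a_0 = 2
470 = 2·229 + 12   →  a_1 = 2
229 = 19·12 + 1   →  a_2 = 19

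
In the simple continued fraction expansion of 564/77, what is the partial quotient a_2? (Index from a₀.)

564 = 7·77 + 25   →  a_0 = 7
77 = 3·25 + 2   →  a_1 = 3
25 = 12·2 + 1   →  a_2 = 12

12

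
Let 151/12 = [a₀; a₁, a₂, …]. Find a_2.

1

151 = 12·12 + 7   →  a_0 = 12
12 = 1·7 + 5   →  a_1 = 1
7 = 1·5 + 2   →  a_2 = 1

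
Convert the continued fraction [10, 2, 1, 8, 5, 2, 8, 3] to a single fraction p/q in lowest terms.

79653/7699

Using pₖ = aₖpₖ₋₁ + pₖ₋₂ and qₖ = aₖqₖ₋₁ + qₖ₋₂:
  k=0: a=10, p=10, q=1
  k=1: a=2, p=21, q=2
  k=2: a=1, p=31, q=3
  k=3: a=8, p=269, q=26
  k=4: a=5, p=1376, q=133
  k=5: a=2, p=3021, q=292
  k=6: a=8, p=25544, q=2469
  k=7: a=3, p=79653, q=7699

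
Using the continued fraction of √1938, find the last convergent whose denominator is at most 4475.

√1938 = [44; 44, 88, …] (period length 2).
Convergents:
  p_0/q_0 = 44/1
  p_1/q_1 = 1937/44
  p_2/q_2 = 170500/3873
  p_3/q_3 = 7503937/170456
q_2 = 3873 ≤ 4475 < 170456 = q_3, so the answer is 170500/3873.

170500/3873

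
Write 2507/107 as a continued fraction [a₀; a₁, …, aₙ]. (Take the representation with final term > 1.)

[23; 2, 3, 15]

2507 = 23*107 + 46
107 = 2*46 + 15
46 = 3*15 + 1
15 = 15*1 + 0  (stop)
So 2507/107 = [23; 2, 3, 15].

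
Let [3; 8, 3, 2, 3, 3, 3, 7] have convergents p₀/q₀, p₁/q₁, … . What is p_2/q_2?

Using pₖ = aₖpₖ₋₁ + pₖ₋₂, qₖ = aₖqₖ₋₁ + qₖ₋₂ (with p₋₁=1, p₋₂=0, q₋₁=0, q₋₂=1):
  k=0: a=3, p=3, q=1
  k=1: a=8, p=25, q=8
  k=2: a=3, p=78, q=25

78/25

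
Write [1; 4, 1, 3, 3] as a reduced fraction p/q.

Fold from the inside: start with 3/1.
  3 + 1/3 = 10/3
  1 + 3/10 = 13/10
  4 + 10/13 = 62/13
  1 + 13/62 = 75/62

75/62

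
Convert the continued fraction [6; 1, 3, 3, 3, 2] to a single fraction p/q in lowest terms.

Using pₖ = aₖpₖ₋₁ + pₖ₋₂ and qₖ = aₖqₖ₋₁ + qₖ₋₂:
  k=0: a=6, p=6, q=1
  k=1: a=1, p=7, q=1
  k=2: a=3, p=27, q=4
  k=3: a=3, p=88, q=13
  k=4: a=3, p=291, q=43
  k=5: a=2, p=670, q=99

670/99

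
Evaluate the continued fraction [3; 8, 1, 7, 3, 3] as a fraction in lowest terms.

2294/737

Fold from the inside: start with 3/1.
  3 + 1/3 = 10/3
  7 + 3/10 = 73/10
  1 + 10/73 = 83/73
  8 + 73/83 = 737/83
  3 + 83/737 = 2294/737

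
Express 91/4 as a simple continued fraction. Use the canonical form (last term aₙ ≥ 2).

91 = 22*4 + 3
4 = 1*3 + 1
3 = 3*1 + 0  (stop)
So 91/4 = [22; 1, 3].

[22; 1, 3]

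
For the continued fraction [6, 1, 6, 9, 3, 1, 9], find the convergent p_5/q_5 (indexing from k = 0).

1804/263

Using pₖ = aₖpₖ₋₁ + pₖ₋₂, qₖ = aₖqₖ₋₁ + qₖ₋₂ (with p₋₁=1, p₋₂=0, q₋₁=0, q₋₂=1):
  k=0: a=6, p=6, q=1
  k=1: a=1, p=7, q=1
  k=2: a=6, p=48, q=7
  k=3: a=9, p=439, q=64
  k=4: a=3, p=1365, q=199
  k=5: a=1, p=1804, q=263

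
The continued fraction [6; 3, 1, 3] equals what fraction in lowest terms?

Fold from the inside: start with 3/1.
  1 + 1/3 = 4/3
  3 + 3/4 = 15/4
  6 + 4/15 = 94/15

94/15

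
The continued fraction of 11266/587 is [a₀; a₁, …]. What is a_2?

11266 = 19·587 + 113   →  a_0 = 19
587 = 5·113 + 22   →  a_1 = 5
113 = 5·22 + 3   →  a_2 = 5

5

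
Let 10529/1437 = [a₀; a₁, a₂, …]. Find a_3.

2

10529 = 7·1437 + 470   →  a_0 = 7
1437 = 3·470 + 27   →  a_1 = 3
470 = 17·27 + 11   →  a_2 = 17
27 = 2·11 + 5   →  a_3 = 2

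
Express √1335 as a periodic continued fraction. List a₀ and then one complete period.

[36; 1, 1, 6, 7, 6, 1, 1, 72]

a₀ = ⌊√1335⌋ = 36.
With m₀=0, d₀=1 and mₖ₊₁ = dₖaₖ − mₖ, dₖ₊₁ = (n − mₖ₊₁²)/dₖ, aₖ₊₁ = ⌊(a₀+mₖ₊₁)/dₖ₊₁⌋:
  k=1: m=36, d=39, a=1
  k=2: m=3, d=34, a=1
  k=3: m=31, d=11, a=6
  k=4: m=35, d=10, a=7
  k=5: m=35, d=11, a=6
  k=6: m=31, d=34, a=1
  k=7: m=3, d=39, a=1
  k=8: m=36, d=1, a=72
d=1 and a=2a₀=72 at k=8, so the next step gives (m, d) = (36, 39) again — its k=1 value — and the period has length 8.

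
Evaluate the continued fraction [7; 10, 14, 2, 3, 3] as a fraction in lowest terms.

23733/3343

Fold from the inside: start with 3/1.
  3 + 1/3 = 10/3
  2 + 3/10 = 23/10
  14 + 10/23 = 332/23
  10 + 23/332 = 3343/332
  7 + 332/3343 = 23733/3343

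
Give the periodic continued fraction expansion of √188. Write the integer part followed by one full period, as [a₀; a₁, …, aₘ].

a₀ = ⌊√188⌋ = 13.
With m₀=0, d₀=1 and mₖ₊₁ = dₖaₖ − mₖ, dₖ₊₁ = (n − mₖ₊₁²)/dₖ, aₖ₊₁ = ⌊(a₀+mₖ₊₁)/dₖ₊₁⌋:
  k=1: m=13, d=19, a=1
  k=2: m=6, d=8, a=2
  k=3: m=10, d=11, a=2
  k=4: m=12, d=4, a=6
  k=5: m=12, d=11, a=2
  k=6: m=10, d=8, a=2
  k=7: m=6, d=19, a=1
  k=8: m=13, d=1, a=26
d=1 and a=2a₀=26 at k=8, so the next step gives (m, d) = (13, 19) again — its k=1 value — and the period has length 8.

[13; 1, 2, 2, 6, 2, 2, 1, 26]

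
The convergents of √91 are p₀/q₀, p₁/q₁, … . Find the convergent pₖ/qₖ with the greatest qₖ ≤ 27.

124/13

√91 = [9; 1, 1, 5, 1, 5, 1, 1, 18, …] (period length 8).
Convergents:
  p_0/q_0 = 9/1
  p_1/q_1 = 10/1
  p_2/q_2 = 19/2
  p_3/q_3 = 105/11
  p_4/q_4 = 124/13
  p_5/q_5 = 725/76
q_4 = 13 ≤ 27 < 76 = q_5, so the answer is 124/13.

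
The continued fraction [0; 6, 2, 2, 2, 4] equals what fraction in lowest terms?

53/340

Using pₖ = aₖpₖ₋₁ + pₖ₋₂ and qₖ = aₖqₖ₋₁ + qₖ₋₂:
  k=0: a=0, p=0, q=1
  k=1: a=6, p=1, q=6
  k=2: a=2, p=2, q=13
  k=3: a=2, p=5, q=32
  k=4: a=2, p=12, q=77
  k=5: a=4, p=53, q=340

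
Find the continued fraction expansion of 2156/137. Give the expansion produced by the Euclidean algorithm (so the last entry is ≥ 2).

[15; 1, 2, 1, 4, 7]

2156 = 15·137 + 101
137 = 1·101 + 36
101 = 2·36 + 29
36 = 1·29 + 7
29 = 4·7 + 1
7 = 7·1 + 0  (stop)
So 2156/137 = [15; 1, 2, 1, 4, 7].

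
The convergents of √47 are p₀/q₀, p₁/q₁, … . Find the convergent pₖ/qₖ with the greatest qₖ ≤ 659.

3942/575

√47 = [6; 1, 5, 1, 12, …] (period length 4).
Convergents:
  p_0/q_0 = 6/1
  p_1/q_1 = 7/1
  p_2/q_2 = 41/6
  p_3/q_3 = 48/7
  p_4/q_4 = 617/90
  p_5/q_5 = 665/97
  p_6/q_6 = 3942/575
  p_7/q_7 = 4607/672
q_6 = 575 ≤ 659 < 672 = q_7, so the answer is 3942/575.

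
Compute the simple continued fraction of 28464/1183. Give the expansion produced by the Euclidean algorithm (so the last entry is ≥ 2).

28464 = 24*1183 + 72
1183 = 16*72 + 31
72 = 2*31 + 10
31 = 3*10 + 1
10 = 10*1 + 0  (stop)
So 28464/1183 = [24; 16, 2, 3, 10].

[24; 16, 2, 3, 10]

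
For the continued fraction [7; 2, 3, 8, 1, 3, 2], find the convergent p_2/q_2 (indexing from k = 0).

Using pₖ = aₖpₖ₋₁ + pₖ₋₂, qₖ = aₖqₖ₋₁ + qₖ₋₂ (with p₋₁=1, p₋₂=0, q₋₁=0, q₋₂=1):
  k=0: a=7, p=7, q=1
  k=1: a=2, p=15, q=2
  k=2: a=3, p=52, q=7

52/7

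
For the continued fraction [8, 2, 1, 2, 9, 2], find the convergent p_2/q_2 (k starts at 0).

25/3

Using pₖ = aₖpₖ₋₁ + pₖ₋₂, qₖ = aₖqₖ₋₁ + qₖ₋₂ (with p₋₁=1, p₋₂=0, q₋₁=0, q₋₂=1):
  k=0: a=8, p=8, q=1
  k=1: a=2, p=17, q=2
  k=2: a=1, p=25, q=3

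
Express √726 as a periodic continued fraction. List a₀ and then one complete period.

[26; 1, 16, 1, 52]

a₀ = ⌊√726⌋ = 26.
With m₀=0, d₀=1 and mₖ₊₁ = dₖaₖ − mₖ, dₖ₊₁ = (n − mₖ₊₁²)/dₖ, aₖ₊₁ = ⌊(a₀+mₖ₊₁)/dₖ₊₁⌋:
  k=1: m=26, d=50, a=1
  k=2: m=24, d=3, a=16
  k=3: m=24, d=50, a=1
  k=4: m=26, d=1, a=52
d=1 and a=2a₀=52 at k=4, so the next step gives (m, d) = (26, 50) again — its k=1 value — and the period has length 4.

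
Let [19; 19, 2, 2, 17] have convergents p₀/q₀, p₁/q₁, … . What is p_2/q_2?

Using pₖ = aₖpₖ₋₁ + pₖ₋₂, qₖ = aₖqₖ₋₁ + qₖ₋₂ (with p₋₁=1, p₋₂=0, q₋₁=0, q₋₂=1):
  k=0: a=19, p=19, q=1
  k=1: a=19, p=362, q=19
  k=2: a=2, p=743, q=39

743/39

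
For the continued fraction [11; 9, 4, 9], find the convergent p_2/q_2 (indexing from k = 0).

411/37

Using pₖ = aₖpₖ₋₁ + pₖ₋₂, qₖ = aₖqₖ₋₁ + qₖ₋₂ (with p₋₁=1, p₋₂=0, q₋₁=0, q₋₂=1):
  k=0: a=11, p=11, q=1
  k=1: a=9, p=100, q=9
  k=2: a=4, p=411, q=37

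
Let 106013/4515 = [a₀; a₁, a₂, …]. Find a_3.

106013 = 23·4515 + 2168   →  a_0 = 23
4515 = 2·2168 + 179   →  a_1 = 2
2168 = 12·179 + 20   →  a_2 = 12
179 = 8·20 + 19   →  a_3 = 8

8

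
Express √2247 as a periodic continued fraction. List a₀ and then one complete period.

[47; 2, 2, 15, 2, 2, 94]

a₀ = ⌊√2247⌋ = 47.
With m₀=0, d₀=1 and mₖ₊₁ = dₖaₖ − mₖ, dₖ₊₁ = (n − mₖ₊₁²)/dₖ, aₖ₊₁ = ⌊(a₀+mₖ₊₁)/dₖ₊₁⌋:
  k=1: m=47, d=38, a=2
  k=2: m=29, d=37, a=2
  k=3: m=45, d=6, a=15
  k=4: m=45, d=37, a=2
  k=5: m=29, d=38, a=2
  k=6: m=47, d=1, a=94
d=1 and a=2a₀=94 at k=6, so the next step gives (m, d) = (47, 38) again — its k=1 value — and the period has length 6.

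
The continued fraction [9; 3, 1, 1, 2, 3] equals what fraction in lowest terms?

Fold from the inside: start with 3/1.
  2 + 1/3 = 7/3
  1 + 3/7 = 10/7
  1 + 7/10 = 17/10
  3 + 10/17 = 61/17
  9 + 17/61 = 566/61

566/61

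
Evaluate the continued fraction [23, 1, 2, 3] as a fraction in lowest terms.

Fold from the inside: start with 3/1.
  2 + 1/3 = 7/3
  1 + 3/7 = 10/7
  23 + 7/10 = 237/10

237/10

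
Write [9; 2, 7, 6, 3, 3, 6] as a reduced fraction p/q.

57571/6081

Using pₖ = aₖpₖ₋₁ + pₖ₋₂ and qₖ = aₖqₖ₋₁ + qₖ₋₂:
  k=0: a=9, p=9, q=1
  k=1: a=2, p=19, q=2
  k=2: a=7, p=142, q=15
  k=3: a=6, p=871, q=92
  k=4: a=3, p=2755, q=291
  k=5: a=3, p=9136, q=965
  k=6: a=6, p=57571, q=6081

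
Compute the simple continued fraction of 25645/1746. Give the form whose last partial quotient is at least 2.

25645 = 14×1746 + 1201
1746 = 1×1201 + 545
1201 = 2×545 + 111
545 = 4×111 + 101
111 = 1×101 + 10
101 = 10×10 + 1
10 = 10×1 + 0  (stop)
So 25645/1746 = [14; 1, 2, 4, 1, 10, 10].

[14; 1, 2, 4, 1, 10, 10]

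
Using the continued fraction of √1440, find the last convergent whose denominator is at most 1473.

√1440 = [37; 1, 17, 1, 74, …] (period length 4).
Convergents:
  p_0/q_0 = 37/1
  p_1/q_1 = 38/1
  p_2/q_2 = 683/18
  p_3/q_3 = 721/19
  p_4/q_4 = 54037/1424
  p_5/q_5 = 54758/1443
  p_6/q_6 = 984923/25955
q_5 = 1443 ≤ 1473 < 25955 = q_6, so the answer is 54758/1443.

54758/1443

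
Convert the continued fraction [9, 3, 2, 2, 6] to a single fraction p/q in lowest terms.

1013/109

Fold from the inside: start with 6/1.
  2 + 1/6 = 13/6
  2 + 6/13 = 32/13
  3 + 13/32 = 109/32
  9 + 32/109 = 1013/109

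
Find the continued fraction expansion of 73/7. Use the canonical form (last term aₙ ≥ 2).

[10; 2, 3]

73 = 10×7 + 3
7 = 2×3 + 1
3 = 3×1 + 0  (stop)
So 73/7 = [10; 2, 3].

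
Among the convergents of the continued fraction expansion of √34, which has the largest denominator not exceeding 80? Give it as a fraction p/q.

√34 = [5; 1, 4, 1, 10, …] (period length 4).
Convergents:
  p_0/q_0 = 5/1
  p_1/q_1 = 6/1
  p_2/q_2 = 29/5
  p_3/q_3 = 35/6
  p_4/q_4 = 379/65
  p_5/q_5 = 414/71
  p_6/q_6 = 2035/349
q_5 = 71 ≤ 80 < 349 = q_6, so the answer is 414/71.

414/71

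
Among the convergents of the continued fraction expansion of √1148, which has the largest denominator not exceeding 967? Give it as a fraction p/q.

19550/577

√1148 = [33; 1, 7, 2, 16, 2, 7, 1, 66, …] (period length 8).
Convergents:
  p_0/q_0 = 33/1
  p_1/q_1 = 34/1
  p_2/q_2 = 271/8
  p_3/q_3 = 576/17
  p_4/q_4 = 9487/280
  p_5/q_5 = 19550/577
  p_6/q_6 = 146337/4319
q_5 = 577 ≤ 967 < 4319 = q_6, so the answer is 19550/577.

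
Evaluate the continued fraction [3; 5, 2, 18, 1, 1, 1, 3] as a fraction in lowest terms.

Fold from the inside: start with 3/1.
  1 + 1/3 = 4/3
  1 + 3/4 = 7/4
  1 + 4/7 = 11/7
  18 + 7/11 = 205/11
  2 + 11/205 = 421/205
  5 + 205/421 = 2310/421
  3 + 421/2310 = 7351/2310

7351/2310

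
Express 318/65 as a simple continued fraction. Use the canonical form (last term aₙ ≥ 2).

[4; 1, 8, 3, 2]

318 = 4×65 + 58
65 = 1×58 + 7
58 = 8×7 + 2
7 = 3×2 + 1
2 = 2×1 + 0  (stop)
So 318/65 = [4; 1, 8, 3, 2].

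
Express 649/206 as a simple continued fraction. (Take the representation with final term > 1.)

649 = 3×206 + 31
206 = 6×31 + 20
31 = 1×20 + 11
20 = 1×11 + 9
11 = 1×9 + 2
9 = 4×2 + 1
2 = 2×1 + 0  (stop)
So 649/206 = [3; 6, 1, 1, 1, 4, 2].

[3; 6, 1, 1, 1, 4, 2]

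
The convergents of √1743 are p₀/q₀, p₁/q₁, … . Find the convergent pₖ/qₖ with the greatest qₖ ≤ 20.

√1743 = [41; 1, 2, 1, 82, …] (period length 4).
Convergents:
  p_0/q_0 = 41/1
  p_1/q_1 = 42/1
  p_2/q_2 = 125/3
  p_3/q_3 = 167/4
  p_4/q_4 = 13819/331
q_3 = 4 ≤ 20 < 331 = q_4, so the answer is 167/4.

167/4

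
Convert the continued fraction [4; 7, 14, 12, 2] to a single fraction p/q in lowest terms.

10308/2489

Fold from the inside: start with 2/1.
  12 + 1/2 = 25/2
  14 + 2/25 = 352/25
  7 + 25/352 = 2489/352
  4 + 352/2489 = 10308/2489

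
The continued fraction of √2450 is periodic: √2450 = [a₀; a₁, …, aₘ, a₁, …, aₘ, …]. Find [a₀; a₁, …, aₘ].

a₀ = ⌊√2450⌋ = 49.

[49; 2, 98]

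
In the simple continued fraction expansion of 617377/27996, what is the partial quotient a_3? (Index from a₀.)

617377 = 22·27996 + 1465   →  a_0 = 22
27996 = 19·1465 + 161   →  a_1 = 19
1465 = 9·161 + 16   →  a_2 = 9
161 = 10·16 + 1   →  a_3 = 10

10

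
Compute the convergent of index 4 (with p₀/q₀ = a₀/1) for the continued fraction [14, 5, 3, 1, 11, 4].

Using pₖ = aₖpₖ₋₁ + pₖ₋₂, qₖ = aₖqₖ₋₁ + qₖ₋₂ (with p₋₁=1, p₋₂=0, q₋₁=0, q₋₂=1):
  k=0: a=14, p=14, q=1
  k=1: a=5, p=71, q=5
  k=2: a=3, p=227, q=16
  k=3: a=1, p=298, q=21
  k=4: a=11, p=3505, q=247

3505/247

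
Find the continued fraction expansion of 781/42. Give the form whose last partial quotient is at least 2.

781 = 18·42 + 25
42 = 1·25 + 17
25 = 1·17 + 8
17 = 2·8 + 1
8 = 8·1 + 0  (stop)
So 781/42 = [18; 1, 1, 2, 8].

[18; 1, 1, 2, 8]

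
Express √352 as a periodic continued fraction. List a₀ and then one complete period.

[18; 1, 3, 5, 9, 5, 3, 1, 36]

a₀ = ⌊√352⌋ = 18.
With m₀=0, d₀=1 and mₖ₊₁ = dₖaₖ − mₖ, dₖ₊₁ = (n − mₖ₊₁²)/dₖ, aₖ₊₁ = ⌊(a₀+mₖ₊₁)/dₖ₊₁⌋:
  k=1: m=18, d=28, a=1
  k=2: m=10, d=9, a=3
  k=3: m=17, d=7, a=5
  k=4: m=18, d=4, a=9
  k=5: m=18, d=7, a=5
  k=6: m=17, d=9, a=3
  k=7: m=10, d=28, a=1
  k=8: m=18, d=1, a=36
d=1 and a=2a₀=36 at k=8, so the next step gives (m, d) = (18, 28) again — its k=1 value — and the period has length 8.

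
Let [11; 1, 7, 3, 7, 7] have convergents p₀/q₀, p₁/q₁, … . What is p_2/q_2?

Using pₖ = aₖpₖ₋₁ + pₖ₋₂, qₖ = aₖqₖ₋₁ + qₖ₋₂ (with p₋₁=1, p₋₂=0, q₋₁=0, q₋₂=1):
  k=0: a=11, p=11, q=1
  k=1: a=1, p=12, q=1
  k=2: a=7, p=95, q=8

95/8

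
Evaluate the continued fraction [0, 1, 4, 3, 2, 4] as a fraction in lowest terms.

133/164

Using pₖ = aₖpₖ₋₁ + pₖ₋₂ and qₖ = aₖqₖ₋₁ + qₖ₋₂:
  k=0: a=0, p=0, q=1
  k=1: a=1, p=1, q=1
  k=2: a=4, p=4, q=5
  k=3: a=3, p=13, q=16
  k=4: a=2, p=30, q=37
  k=5: a=4, p=133, q=164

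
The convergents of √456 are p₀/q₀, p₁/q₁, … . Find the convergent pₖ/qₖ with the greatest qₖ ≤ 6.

√456 = [21; 2, 1, 4, 1, 2, 42, …] (period length 6).
Convergents:
  p_0/q_0 = 21/1
  p_1/q_1 = 43/2
  p_2/q_2 = 64/3
  p_3/q_3 = 299/14
q_2 = 3 ≤ 6 < 14 = q_3, so the answer is 64/3.

64/3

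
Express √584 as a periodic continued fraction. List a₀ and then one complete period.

a₀ = ⌊√584⌋ = 24.
With m₀=0, d₀=1 and mₖ₊₁ = dₖaₖ − mₖ, dₖ₊₁ = (n − mₖ₊₁²)/dₖ, aₖ₊₁ = ⌊(a₀+mₖ₊₁)/dₖ₊₁⌋:
  k=1: m=24, d=8, a=6
  k=2: m=24, d=1, a=48
d=1 and a=2a₀=48 at k=2, so the next step gives (m, d) = (24, 8) again — its k=1 value — and the period has length 2.

[24; 6, 48]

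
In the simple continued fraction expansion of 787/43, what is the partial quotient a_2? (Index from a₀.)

787 = 18·43 + 13   →  a_0 = 18
43 = 3·13 + 4   →  a_1 = 3
13 = 3·4 + 1   →  a_2 = 3

3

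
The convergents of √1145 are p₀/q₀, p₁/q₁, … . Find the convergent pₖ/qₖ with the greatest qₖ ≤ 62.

√1145 = [33; 1, 5, 5, 1, 66, …] (period length 5).
Convergents:
  p_0/q_0 = 33/1
  p_1/q_1 = 34/1
  p_2/q_2 = 203/6
  p_3/q_3 = 1049/31
  p_4/q_4 = 1252/37
  p_5/q_5 = 83681/2473
q_4 = 37 ≤ 62 < 2473 = q_5, so the answer is 1252/37.

1252/37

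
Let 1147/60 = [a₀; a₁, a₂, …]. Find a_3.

1

1147 = 19·60 + 7   →  a_0 = 19
60 = 8·7 + 4   →  a_1 = 8
7 = 1·4 + 3   →  a_2 = 1
4 = 1·3 + 1   →  a_3 = 1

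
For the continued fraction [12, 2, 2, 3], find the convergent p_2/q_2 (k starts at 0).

62/5

Using pₖ = aₖpₖ₋₁ + pₖ₋₂, qₖ = aₖqₖ₋₁ + qₖ₋₂ (with p₋₁=1, p₋₂=0, q₋₁=0, q₋₂=1):
  k=0: a=12, p=12, q=1
  k=1: a=2, p=25, q=2
  k=2: a=2, p=62, q=5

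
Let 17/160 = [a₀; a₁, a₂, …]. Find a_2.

2

17 = 0·160 + 17   →  a_0 = 0
160 = 9·17 + 7   →  a_1 = 9
17 = 2·7 + 3   →  a_2 = 2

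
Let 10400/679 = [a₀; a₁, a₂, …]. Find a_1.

10400 = 15·679 + 215   →  a_0 = 15
679 = 3·215 + 34   →  a_1 = 3

3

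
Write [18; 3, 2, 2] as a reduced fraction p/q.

311/17

Using pₖ = aₖpₖ₋₁ + pₖ₋₂ and qₖ = aₖqₖ₋₁ + qₖ₋₂:
  k=0: a=18, p=18, q=1
  k=1: a=3, p=55, q=3
  k=2: a=2, p=128, q=7
  k=3: a=2, p=311, q=17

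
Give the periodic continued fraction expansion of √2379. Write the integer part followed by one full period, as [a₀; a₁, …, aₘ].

a₀ = ⌊√2379⌋ = 48.
With m₀=0, d₀=1 and mₖ₊₁ = dₖaₖ − mₖ, dₖ₊₁ = (n − mₖ₊₁²)/dₖ, aₖ₊₁ = ⌊(a₀+mₖ₊₁)/dₖ₊₁⌋:
  k=1: m=48, d=75, a=1
  k=2: m=27, d=22, a=3
  k=3: m=39, d=39, a=2
  k=4: m=39, d=22, a=3
  k=5: m=27, d=75, a=1
  k=6: m=48, d=1, a=96
d=1 and a=2a₀=96 at k=6, so the next step gives (m, d) = (48, 75) again — its k=1 value — and the period has length 6.

[48; 1, 3, 2, 3, 1, 96]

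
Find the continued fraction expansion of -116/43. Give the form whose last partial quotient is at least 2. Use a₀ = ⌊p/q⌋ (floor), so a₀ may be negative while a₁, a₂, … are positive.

-116 = -3*43 + 13
43 = 3*13 + 4
13 = 3*4 + 1
4 = 4*1 + 0  (stop)
So -116/43 = [-3; 3, 3, 4].

[-3; 3, 3, 4]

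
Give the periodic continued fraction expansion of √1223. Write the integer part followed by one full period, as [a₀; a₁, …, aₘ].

a₀ = ⌊√1223⌋ = 34.
With m₀=0, d₀=1 and mₖ₊₁ = dₖaₖ − mₖ, dₖ₊₁ = (n − mₖ₊₁²)/dₖ, aₖ₊₁ = ⌊(a₀+mₖ₊₁)/dₖ₊₁⌋:
  k=1: m=34, d=67, a=1
  k=2: m=33, d=2, a=33
  k=3: m=33, d=67, a=1
  k=4: m=34, d=1, a=68
d=1 and a=2a₀=68 at k=4, so the next step gives (m, d) = (34, 67) again — its k=1 value — and the period has length 4.

[34; 1, 33, 1, 68]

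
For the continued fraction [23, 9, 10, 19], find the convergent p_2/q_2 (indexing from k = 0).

2103/91

Using pₖ = aₖpₖ₋₁ + pₖ₋₂, qₖ = aₖqₖ₋₁ + qₖ₋₂ (with p₋₁=1, p₋₂=0, q₋₁=0, q₋₂=1):
  k=0: a=23, p=23, q=1
  k=1: a=9, p=208, q=9
  k=2: a=10, p=2103, q=91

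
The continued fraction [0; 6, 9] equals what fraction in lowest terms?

9/55

Using pₖ = aₖpₖ₋₁ + pₖ₋₂ and qₖ = aₖqₖ₋₁ + qₖ₋₂:
  k=0: a=0, p=0, q=1
  k=1: a=6, p=1, q=6
  k=2: a=9, p=9, q=55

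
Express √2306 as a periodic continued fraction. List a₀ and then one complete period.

a₀ = ⌊√2306⌋ = 48.
With m₀=0, d₀=1 and mₖ₊₁ = dₖaₖ − mₖ, dₖ₊₁ = (n − mₖ₊₁²)/dₖ, aₖ₊₁ = ⌊(a₀+mₖ₊₁)/dₖ₊₁⌋:
  k=1: m=48, d=2, a=48
  k=2: m=48, d=1, a=96
d=1 and a=2a₀=96 at k=2, so the next step gives (m, d) = (48, 2) again — its k=1 value — and the period has length 2.

[48; 48, 96]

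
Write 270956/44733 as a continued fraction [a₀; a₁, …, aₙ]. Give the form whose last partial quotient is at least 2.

270956 = 6*44733 + 2558
44733 = 17*2558 + 1247
2558 = 2*1247 + 64
1247 = 19*64 + 31
64 = 2*31 + 2
31 = 15*2 + 1
2 = 2*1 + 0  (stop)
So 270956/44733 = [6; 17, 2, 19, 2, 15, 2].

[6; 17, 2, 19, 2, 15, 2]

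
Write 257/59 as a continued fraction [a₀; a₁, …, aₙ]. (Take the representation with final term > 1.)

257 = 4·59 + 21
59 = 2·21 + 17
21 = 1·17 + 4
17 = 4·4 + 1
4 = 4·1 + 0  (stop)
So 257/59 = [4; 2, 1, 4, 4].

[4; 2, 1, 4, 4]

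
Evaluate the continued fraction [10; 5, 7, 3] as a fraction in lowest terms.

1152/113

Using pₖ = aₖpₖ₋₁ + pₖ₋₂ and qₖ = aₖqₖ₋₁ + qₖ₋₂:
  k=0: a=10, p=10, q=1
  k=1: a=5, p=51, q=5
  k=2: a=7, p=367, q=36
  k=3: a=3, p=1152, q=113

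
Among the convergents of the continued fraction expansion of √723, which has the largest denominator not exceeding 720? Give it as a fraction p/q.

13041/485

√723 = [26; 1, 7, 1, 52, …] (period length 4).
Convergents:
  p_0/q_0 = 26/1
  p_1/q_1 = 27/1
  p_2/q_2 = 215/8
  p_3/q_3 = 242/9
  p_4/q_4 = 12799/476
  p_5/q_5 = 13041/485
  p_6/q_6 = 104086/3871
q_5 = 485 ≤ 720 < 3871 = q_6, so the answer is 13041/485.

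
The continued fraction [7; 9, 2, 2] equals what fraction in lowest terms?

Fold from the inside: start with 2/1.
  2 + 1/2 = 5/2
  9 + 2/5 = 47/5
  7 + 5/47 = 334/47

334/47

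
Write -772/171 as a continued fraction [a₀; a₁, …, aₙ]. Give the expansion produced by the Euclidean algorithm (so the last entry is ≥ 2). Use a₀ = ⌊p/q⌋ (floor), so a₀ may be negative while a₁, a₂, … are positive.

[-5; 2, 16, 1, 1, 2]

-772 = -5×171 + 83
171 = 2×83 + 5
83 = 16×5 + 3
5 = 1×3 + 2
3 = 1×2 + 1
2 = 2×1 + 0  (stop)
So -772/171 = [-5; 2, 16, 1, 1, 2].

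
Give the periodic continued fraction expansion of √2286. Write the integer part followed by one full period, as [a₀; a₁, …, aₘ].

a₀ = ⌊√2286⌋ = 47.
With m₀=0, d₀=1 and mₖ₊₁ = dₖaₖ − mₖ, dₖ₊₁ = (n − mₖ₊₁²)/dₖ, aₖ₊₁ = ⌊(a₀+mₖ₊₁)/dₖ₊₁⌋:
  k=1: m=47, d=77, a=1
  k=2: m=30, d=18, a=4
  k=3: m=42, d=29, a=3
  k=4: m=45, d=9, a=10
  k=5: m=45, d=29, a=3
  k=6: m=42, d=18, a=4
  k=7: m=30, d=77, a=1
  k=8: m=47, d=1, a=94
d=1 and a=2a₀=94 at k=8, so the next step gives (m, d) = (47, 77) again — its k=1 value — and the period has length 8.

[47; 1, 4, 3, 10, 3, 4, 1, 94]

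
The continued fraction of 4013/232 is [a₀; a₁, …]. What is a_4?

3

4013 = 17·232 + 69   →  a_0 = 17
232 = 3·69 + 25   →  a_1 = 3
69 = 2·25 + 19   →  a_2 = 2
25 = 1·19 + 6   →  a_3 = 1
19 = 3·6 + 1   →  a_4 = 3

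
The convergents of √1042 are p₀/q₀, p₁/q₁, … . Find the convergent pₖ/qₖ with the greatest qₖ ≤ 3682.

√1042 = [32; 3, 1, 1, 3, 64, …] (period length 5).
Convergents:
  p_0/q_0 = 32/1
  p_1/q_1 = 97/3
  p_2/q_2 = 129/4
  p_3/q_3 = 226/7
  p_4/q_4 = 807/25
  p_5/q_5 = 51874/1607
  p_6/q_6 = 156429/4846
q_5 = 1607 ≤ 3682 < 4846 = q_6, so the answer is 51874/1607.

51874/1607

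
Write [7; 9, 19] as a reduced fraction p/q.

Fold from the inside: start with 19/1.
  9 + 1/19 = 172/19
  7 + 19/172 = 1223/172

1223/172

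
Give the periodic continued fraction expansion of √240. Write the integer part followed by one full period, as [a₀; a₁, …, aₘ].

a₀ = ⌊√240⌋ = 15.
With m₀=0, d₀=1 and mₖ₊₁ = dₖaₖ − mₖ, dₖ₊₁ = (n − mₖ₊₁²)/dₖ, aₖ₊₁ = ⌊(a₀+mₖ₊₁)/dₖ₊₁⌋:
  k=1: m=15, d=15, a=2
  k=2: m=15, d=1, a=30
d=1 and a=2a₀=30 at k=2, so the next step gives (m, d) = (15, 15) again — its k=1 value — and the period has length 2.

[15; 2, 30]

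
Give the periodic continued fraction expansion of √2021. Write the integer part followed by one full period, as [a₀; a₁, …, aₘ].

[44; 1, 21, 2, 21, 1, 88]

a₀ = ⌊√2021⌋ = 44.
With m₀=0, d₀=1 and mₖ₊₁ = dₖaₖ − mₖ, dₖ₊₁ = (n − mₖ₊₁²)/dₖ, aₖ₊₁ = ⌊(a₀+mₖ₊₁)/dₖ₊₁⌋:
  k=1: m=44, d=85, a=1
  k=2: m=41, d=4, a=21
  k=3: m=43, d=43, a=2
  k=4: m=43, d=4, a=21
  k=5: m=41, d=85, a=1
  k=6: m=44, d=1, a=88
d=1 and a=2a₀=88 at k=6, so the next step gives (m, d) = (44, 85) again — its k=1 value — and the period has length 6.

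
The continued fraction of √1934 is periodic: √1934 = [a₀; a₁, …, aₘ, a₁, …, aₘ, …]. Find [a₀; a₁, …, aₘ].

a₀ = ⌊√1934⌋ = 43.
With m₀=0, d₀=1 and mₖ₊₁ = dₖaₖ − mₖ, dₖ₊₁ = (n − mₖ₊₁²)/dₖ, aₖ₊₁ = ⌊(a₀+mₖ₊₁)/dₖ₊₁⌋:
  k=1: m=43, d=85, a=1
  k=2: m=42, d=2, a=42
  k=3: m=42, d=85, a=1
  k=4: m=43, d=1, a=86
d=1 and a=2a₀=86 at k=4, so the next step gives (m, d) = (43, 85) again — its k=1 value — and the period has length 4.

[43; 1, 42, 1, 86]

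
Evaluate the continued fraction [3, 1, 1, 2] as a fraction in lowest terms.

Fold from the inside: start with 2/1.
  1 + 1/2 = 3/2
  1 + 2/3 = 5/3
  3 + 3/5 = 18/5

18/5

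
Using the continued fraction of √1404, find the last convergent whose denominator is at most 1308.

√1404 = [37; 2, 7, 1, 4, 1, 7, 2, 74, …] (period length 8).
Convergents:
  p_0/q_0 = 37/1
  p_1/q_1 = 75/2
  p_2/q_2 = 562/15
  p_3/q_3 = 637/17
  p_4/q_4 = 3110/83
  p_5/q_5 = 3747/100
  p_6/q_6 = 29339/783
  p_7/q_7 = 62425/1666
q_6 = 783 ≤ 1308 < 1666 = q_7, so the answer is 29339/783.

29339/783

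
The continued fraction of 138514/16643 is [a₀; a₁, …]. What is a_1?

3

138514 = 8·16643 + 5370   →  a_0 = 8
16643 = 3·5370 + 533   →  a_1 = 3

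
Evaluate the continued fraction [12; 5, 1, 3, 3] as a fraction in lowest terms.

913/75

Using pₖ = aₖpₖ₋₁ + pₖ₋₂ and qₖ = aₖqₖ₋₁ + qₖ₋₂:
  k=0: a=12, p=12, q=1
  k=1: a=5, p=61, q=5
  k=2: a=1, p=73, q=6
  k=3: a=3, p=280, q=23
  k=4: a=3, p=913, q=75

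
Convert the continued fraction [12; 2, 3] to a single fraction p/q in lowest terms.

Fold from the inside: start with 3/1.
  2 + 1/3 = 7/3
  12 + 3/7 = 87/7

87/7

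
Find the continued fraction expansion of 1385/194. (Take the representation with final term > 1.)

1385 = 7×194 + 27
194 = 7×27 + 5
27 = 5×5 + 2
5 = 2×2 + 1
2 = 2×1 + 0  (stop)
So 1385/194 = [7; 7, 5, 2, 2].

[7; 7, 5, 2, 2]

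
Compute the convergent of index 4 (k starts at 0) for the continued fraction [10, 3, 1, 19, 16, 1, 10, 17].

Using pₖ = aₖpₖ₋₁ + pₖ₋₂, qₖ = aₖqₖ₋₁ + qₖ₋₂ (with p₋₁=1, p₋₂=0, q₋₁=0, q₋₂=1):
  k=0: a=10, p=10, q=1
  k=1: a=3, p=31, q=3
  k=2: a=1, p=41, q=4
  k=3: a=19, p=810, q=79
  k=4: a=16, p=13001, q=1268

13001/1268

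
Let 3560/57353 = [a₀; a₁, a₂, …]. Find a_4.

11

3560 = 0·57353 + 3560   →  a_0 = 0
57353 = 16·3560 + 393   →  a_1 = 16
3560 = 9·393 + 23   →  a_2 = 9
393 = 17·23 + 2   →  a_3 = 17
23 = 11·2 + 1   →  a_4 = 11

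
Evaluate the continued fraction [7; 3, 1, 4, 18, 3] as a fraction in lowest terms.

7677/1057

Fold from the inside: start with 3/1.
  18 + 1/3 = 55/3
  4 + 3/55 = 223/55
  1 + 55/223 = 278/223
  3 + 223/278 = 1057/278
  7 + 278/1057 = 7677/1057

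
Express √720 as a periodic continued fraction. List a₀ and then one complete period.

a₀ = ⌊√720⌋ = 26.

[26; 1, 4, 1, 52]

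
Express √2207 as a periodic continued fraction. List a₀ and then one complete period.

a₀ = ⌊√2207⌋ = 46.
With m₀=0, d₀=1 and mₖ₊₁ = dₖaₖ − mₖ, dₖ₊₁ = (n − mₖ₊₁²)/dₖ, aₖ₊₁ = ⌊(a₀+mₖ₊₁)/dₖ₊₁⌋:
  k=1: m=46, d=91, a=1
  k=2: m=45, d=2, a=45
  k=3: m=45, d=91, a=1
  k=4: m=46, d=1, a=92
d=1 and a=2a₀=92 at k=4, so the next step gives (m, d) = (46, 91) again — its k=1 value — and the period has length 4.

[46; 1, 45, 1, 92]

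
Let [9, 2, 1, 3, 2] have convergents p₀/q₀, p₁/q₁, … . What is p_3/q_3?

Using pₖ = aₖpₖ₋₁ + pₖ₋₂, qₖ = aₖqₖ₋₁ + qₖ₋₂ (with p₋₁=1, p₋₂=0, q₋₁=0, q₋₂=1):
  k=0: a=9, p=9, q=1
  k=1: a=2, p=19, q=2
  k=2: a=1, p=28, q=3
  k=3: a=3, p=103, q=11

103/11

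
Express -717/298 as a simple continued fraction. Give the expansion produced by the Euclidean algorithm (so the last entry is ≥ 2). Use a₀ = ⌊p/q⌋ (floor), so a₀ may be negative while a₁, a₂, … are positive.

-717 = -3*298 + 177
298 = 1*177 + 121
177 = 1*121 + 56
121 = 2*56 + 9
56 = 6*9 + 2
9 = 4*2 + 1
2 = 2*1 + 0  (stop)
So -717/298 = [-3; 1, 1, 2, 6, 4, 2].

[-3; 1, 1, 2, 6, 4, 2]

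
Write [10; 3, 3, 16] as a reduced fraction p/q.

Using pₖ = aₖpₖ₋₁ + pₖ₋₂ and qₖ = aₖqₖ₋₁ + qₖ₋₂:
  k=0: a=10, p=10, q=1
  k=1: a=3, p=31, q=3
  k=2: a=3, p=103, q=10
  k=3: a=16, p=1679, q=163

1679/163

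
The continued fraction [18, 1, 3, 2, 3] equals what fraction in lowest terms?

Using pₖ = aₖpₖ₋₁ + pₖ₋₂ and qₖ = aₖqₖ₋₁ + qₖ₋₂:
  k=0: a=18, p=18, q=1
  k=1: a=1, p=19, q=1
  k=2: a=3, p=75, q=4
  k=3: a=2, p=169, q=9
  k=4: a=3, p=582, q=31

582/31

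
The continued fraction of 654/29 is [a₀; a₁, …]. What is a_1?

1

654 = 22·29 + 16   →  a_0 = 22
29 = 1·16 + 13   →  a_1 = 1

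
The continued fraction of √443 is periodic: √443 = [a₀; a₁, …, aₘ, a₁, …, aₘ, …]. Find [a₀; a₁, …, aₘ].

a₀ = ⌊√443⌋ = 21.

[21; 21, 42]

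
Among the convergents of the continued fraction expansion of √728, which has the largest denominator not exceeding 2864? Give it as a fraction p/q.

√728 = [26; 1, 52, …] (period length 2).
Convergents:
  p_0/q_0 = 26/1
  p_1/q_1 = 27/1
  p_2/q_2 = 1430/53
  p_3/q_3 = 1457/54
  p_4/q_4 = 77194/2861
  p_5/q_5 = 78651/2915
q_4 = 2861 ≤ 2864 < 2915 = q_5, so the answer is 77194/2861.

77194/2861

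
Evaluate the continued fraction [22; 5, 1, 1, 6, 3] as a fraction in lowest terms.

Using pₖ = aₖpₖ₋₁ + pₖ₋₂ and qₖ = aₖqₖ₋₁ + qₖ₋₂:
  k=0: a=22, p=22, q=1
  k=1: a=5, p=111, q=5
  k=2: a=1, p=133, q=6
  k=3: a=1, p=244, q=11
  k=4: a=6, p=1597, q=72
  k=5: a=3, p=5035, q=227

5035/227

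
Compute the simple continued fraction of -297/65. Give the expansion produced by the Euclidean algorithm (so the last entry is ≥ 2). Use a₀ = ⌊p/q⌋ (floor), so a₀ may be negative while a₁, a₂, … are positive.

[-5; 2, 3, 9]

-297 = -5·65 + 28
65 = 2·28 + 9
28 = 3·9 + 1
9 = 9·1 + 0  (stop)
So -297/65 = [-5; 2, 3, 9].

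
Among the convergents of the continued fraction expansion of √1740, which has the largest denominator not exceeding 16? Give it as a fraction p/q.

√1740 = [41; 1, 2, 2, 20, 2, 2, 1, 82, …] (period length 8).
Convergents:
  p_0/q_0 = 41/1
  p_1/q_1 = 42/1
  p_2/q_2 = 125/3
  p_3/q_3 = 292/7
  p_4/q_4 = 5965/143
q_3 = 7 ≤ 16 < 143 = q_4, so the answer is 292/7.

292/7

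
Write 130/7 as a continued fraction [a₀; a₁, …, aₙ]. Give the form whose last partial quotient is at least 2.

130 = 18·7 + 4
7 = 1·4 + 3
4 = 1·3 + 1
3 = 3·1 + 0  (stop)
So 130/7 = [18; 1, 1, 3].

[18; 1, 1, 3]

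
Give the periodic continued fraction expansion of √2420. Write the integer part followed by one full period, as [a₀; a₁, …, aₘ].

a₀ = ⌊√2420⌋ = 49.
With m₀=0, d₀=1 and mₖ₊₁ = dₖaₖ − mₖ, dₖ₊₁ = (n − mₖ₊₁²)/dₖ, aₖ₊₁ = ⌊(a₀+mₖ₊₁)/dₖ₊₁⌋:
  k=1: m=49, d=19, a=5
  k=2: m=46, d=16, a=5
  k=3: m=34, d=79, a=1
  k=4: m=45, d=5, a=18
  k=5: m=45, d=79, a=1
  k=6: m=34, d=16, a=5
  k=7: m=46, d=19, a=5
  k=8: m=49, d=1, a=98
d=1 and a=2a₀=98 at k=8, so the next step gives (m, d) = (49, 19) again — its k=1 value — and the period has length 8.

[49; 5, 5, 1, 18, 1, 5, 5, 98]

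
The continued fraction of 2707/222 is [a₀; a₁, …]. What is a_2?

6

2707 = 12·222 + 43   →  a_0 = 12
222 = 5·43 + 7   →  a_1 = 5
43 = 6·7 + 1   →  a_2 = 6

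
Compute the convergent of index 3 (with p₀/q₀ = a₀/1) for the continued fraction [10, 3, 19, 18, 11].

10813/1047

Using pₖ = aₖpₖ₋₁ + pₖ₋₂, qₖ = aₖqₖ₋₁ + qₖ₋₂ (with p₋₁=1, p₋₂=0, q₋₁=0, q₋₂=1):
  k=0: a=10, p=10, q=1
  k=1: a=3, p=31, q=3
  k=2: a=19, p=599, q=58
  k=3: a=18, p=10813, q=1047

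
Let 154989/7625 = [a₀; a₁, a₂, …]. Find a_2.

15

154989 = 20·7625 + 2489   →  a_0 = 20
7625 = 3·2489 + 158   →  a_1 = 3
2489 = 15·158 + 119   →  a_2 = 15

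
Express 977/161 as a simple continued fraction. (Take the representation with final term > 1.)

[6; 14, 1, 1, 1, 3]

977 = 6*161 + 11
161 = 14*11 + 7
11 = 1*7 + 4
7 = 1*4 + 3
4 = 1*3 + 1
3 = 3*1 + 0  (stop)
So 977/161 = [6; 14, 1, 1, 1, 3].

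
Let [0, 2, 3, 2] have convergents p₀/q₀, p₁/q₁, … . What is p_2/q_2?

3/7

Using pₖ = aₖpₖ₋₁ + pₖ₋₂, qₖ = aₖqₖ₋₁ + qₖ₋₂ (with p₋₁=1, p₋₂=0, q₋₁=0, q₋₂=1):
  k=0: a=0, p=0, q=1
  k=1: a=2, p=1, q=2
  k=2: a=3, p=3, q=7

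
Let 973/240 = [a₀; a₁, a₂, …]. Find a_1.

973 = 4·240 + 13   →  a_0 = 4
240 = 18·13 + 6   →  a_1 = 18

18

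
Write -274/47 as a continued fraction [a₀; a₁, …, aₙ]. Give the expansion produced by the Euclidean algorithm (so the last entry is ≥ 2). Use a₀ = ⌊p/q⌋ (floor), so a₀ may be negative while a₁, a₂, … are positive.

-274 = -6×47 + 8
47 = 5×8 + 7
8 = 1×7 + 1
7 = 7×1 + 0  (stop)
So -274/47 = [-6; 5, 1, 7].

[-6; 5, 1, 7]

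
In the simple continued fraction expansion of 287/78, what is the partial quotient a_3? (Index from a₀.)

287 = 3·78 + 53   →  a_0 = 3
78 = 1·53 + 25   →  a_1 = 1
53 = 2·25 + 3   →  a_2 = 2
25 = 8·3 + 1   →  a_3 = 8

8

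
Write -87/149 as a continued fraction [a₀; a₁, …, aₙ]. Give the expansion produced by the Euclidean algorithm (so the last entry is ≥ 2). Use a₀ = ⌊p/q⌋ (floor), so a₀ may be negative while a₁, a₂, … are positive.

-87 = -1*149 + 62
149 = 2*62 + 25
62 = 2*25 + 12
25 = 2*12 + 1
12 = 12*1 + 0  (stop)
So -87/149 = [-1; 2, 2, 2, 12].

[-1; 2, 2, 2, 12]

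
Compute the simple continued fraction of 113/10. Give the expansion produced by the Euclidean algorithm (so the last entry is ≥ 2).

[11; 3, 3]

113 = 11×10 + 3
10 = 3×3 + 1
3 = 3×1 + 0  (stop)
So 113/10 = [11; 3, 3].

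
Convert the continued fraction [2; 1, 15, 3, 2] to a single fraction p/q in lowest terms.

Using pₖ = aₖpₖ₋₁ + pₖ₋₂ and qₖ = aₖqₖ₋₁ + qₖ₋₂:
  k=0: a=2, p=2, q=1
  k=1: a=1, p=3, q=1
  k=2: a=15, p=47, q=16
  k=3: a=3, p=144, q=49
  k=4: a=2, p=335, q=114

335/114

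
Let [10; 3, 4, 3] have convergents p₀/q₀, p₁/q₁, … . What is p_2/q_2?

Using pₖ = aₖpₖ₋₁ + pₖ₋₂, qₖ = aₖqₖ₋₁ + qₖ₋₂ (with p₋₁=1, p₋₂=0, q₋₁=0, q₋₂=1):
  k=0: a=10, p=10, q=1
  k=1: a=3, p=31, q=3
  k=2: a=4, p=134, q=13

134/13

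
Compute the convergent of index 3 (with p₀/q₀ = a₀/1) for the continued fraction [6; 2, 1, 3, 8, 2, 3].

Using pₖ = aₖpₖ₋₁ + pₖ₋₂, qₖ = aₖqₖ₋₁ + qₖ₋₂ (with p₋₁=1, p₋₂=0, q₋₁=0, q₋₂=1):
  k=0: a=6, p=6, q=1
  k=1: a=2, p=13, q=2
  k=2: a=1, p=19, q=3
  k=3: a=3, p=70, q=11

70/11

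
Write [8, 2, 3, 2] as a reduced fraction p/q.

135/16

Fold from the inside: start with 2/1.
  3 + 1/2 = 7/2
  2 + 2/7 = 16/7
  8 + 7/16 = 135/16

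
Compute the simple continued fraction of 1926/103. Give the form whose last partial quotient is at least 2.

[18; 1, 2, 3, 10]

1926 = 18×103 + 72
103 = 1×72 + 31
72 = 2×31 + 10
31 = 3×10 + 1
10 = 10×1 + 0  (stop)
So 1926/103 = [18; 1, 2, 3, 10].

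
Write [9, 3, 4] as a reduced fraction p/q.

121/13

Using pₖ = aₖpₖ₋₁ + pₖ₋₂ and qₖ = aₖqₖ₋₁ + qₖ₋₂:
  k=0: a=9, p=9, q=1
  k=1: a=3, p=28, q=3
  k=2: a=4, p=121, q=13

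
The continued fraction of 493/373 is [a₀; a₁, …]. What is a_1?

493 = 1·373 + 120   →  a_0 = 1
373 = 3·120 + 13   →  a_1 = 3

3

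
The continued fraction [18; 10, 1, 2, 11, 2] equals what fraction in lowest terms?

Fold from the inside: start with 2/1.
  11 + 1/2 = 23/2
  2 + 2/23 = 48/23
  1 + 23/48 = 71/48
  10 + 48/71 = 758/71
  18 + 71/758 = 13715/758

13715/758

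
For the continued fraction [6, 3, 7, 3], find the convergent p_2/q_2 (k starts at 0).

139/22

Using pₖ = aₖpₖ₋₁ + pₖ₋₂, qₖ = aₖqₖ₋₁ + qₖ₋₂ (with p₋₁=1, p₋₂=0, q₋₁=0, q₋₂=1):
  k=0: a=6, p=6, q=1
  k=1: a=3, p=19, q=3
  k=2: a=7, p=139, q=22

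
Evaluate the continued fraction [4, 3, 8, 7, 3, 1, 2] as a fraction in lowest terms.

Fold from the inside: start with 2/1.
  1 + 1/2 = 3/2
  3 + 2/3 = 11/3
  7 + 3/11 = 80/11
  8 + 11/80 = 651/80
  3 + 80/651 = 2033/651
  4 + 651/2033 = 8783/2033

8783/2033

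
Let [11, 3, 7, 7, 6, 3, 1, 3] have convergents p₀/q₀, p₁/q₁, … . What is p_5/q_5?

Using pₖ = aₖpₖ₋₁ + pₖ₋₂, qₖ = aₖqₖ₋₁ + qₖ₋₂ (with p₋₁=1, p₋₂=0, q₋₁=0, q₋₂=1):
  k=0: a=11, p=11, q=1
  k=1: a=3, p=34, q=3
  k=2: a=7, p=249, q=22
  k=3: a=7, p=1777, q=157
  k=4: a=6, p=10911, q=964
  k=5: a=3, p=34510, q=3049

34510/3049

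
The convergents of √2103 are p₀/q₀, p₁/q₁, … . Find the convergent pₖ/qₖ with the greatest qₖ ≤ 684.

29487/643

√2103 = [45; 1, 6, 15, 6, 1, 90, …] (period length 6).
Convergents:
  p_0/q_0 = 45/1
  p_1/q_1 = 46/1
  p_2/q_2 = 321/7
  p_3/q_3 = 4861/106
  p_4/q_4 = 29487/643
  p_5/q_5 = 34348/749
q_4 = 643 ≤ 684 < 749 = q_5, so the answer is 29487/643.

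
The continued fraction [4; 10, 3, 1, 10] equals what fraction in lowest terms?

1807/441

Fold from the inside: start with 10/1.
  1 + 1/10 = 11/10
  3 + 10/11 = 43/11
  10 + 11/43 = 441/43
  4 + 43/441 = 1807/441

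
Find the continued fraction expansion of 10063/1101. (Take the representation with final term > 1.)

[9; 7, 6, 1, 2, 3, 2]

10063 = 9×1101 + 154
1101 = 7×154 + 23
154 = 6×23 + 16
23 = 1×16 + 7
16 = 2×7 + 2
7 = 3×2 + 1
2 = 2×1 + 0  (stop)
So 10063/1101 = [9; 7, 6, 1, 2, 3, 2].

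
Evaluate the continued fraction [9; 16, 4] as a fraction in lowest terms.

Fold from the inside: start with 4/1.
  16 + 1/4 = 65/4
  9 + 4/65 = 589/65

589/65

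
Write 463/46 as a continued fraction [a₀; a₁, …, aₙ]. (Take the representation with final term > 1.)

463 = 10*46 + 3
46 = 15*3 + 1
3 = 3*1 + 0  (stop)
So 463/46 = [10; 15, 3].

[10; 15, 3]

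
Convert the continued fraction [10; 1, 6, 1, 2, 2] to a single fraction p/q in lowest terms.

Fold from the inside: start with 2/1.
  2 + 1/2 = 5/2
  1 + 2/5 = 7/5
  6 + 5/7 = 47/7
  1 + 7/47 = 54/47
  10 + 47/54 = 587/54

587/54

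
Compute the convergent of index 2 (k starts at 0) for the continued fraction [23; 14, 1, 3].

346/15

Using pₖ = aₖpₖ₋₁ + pₖ₋₂, qₖ = aₖqₖ₋₁ + qₖ₋₂ (with p₋₁=1, p₋₂=0, q₋₁=0, q₋₂=1):
  k=0: a=23, p=23, q=1
  k=1: a=14, p=323, q=14
  k=2: a=1, p=346, q=15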